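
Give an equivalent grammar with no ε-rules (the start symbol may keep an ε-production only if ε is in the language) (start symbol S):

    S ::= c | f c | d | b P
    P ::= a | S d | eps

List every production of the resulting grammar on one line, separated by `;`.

Nullable nonterminals: {P}.
ε ∉ L(G), so no ε-production is kept.
Add the nullable-subset variants: S → b P gives b P | b.

S ::= c | f c | d | b P | b; P ::= a | S d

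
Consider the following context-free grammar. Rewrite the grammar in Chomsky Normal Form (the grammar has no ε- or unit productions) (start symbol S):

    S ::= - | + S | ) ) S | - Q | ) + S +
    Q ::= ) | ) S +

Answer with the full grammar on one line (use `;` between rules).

S ::= - | X1 S | X2 Y1 | X3 Q | X2 Y2; Q ::= ) | X2 Y4; X1 ::= +; X2 ::= ); X3 ::= -; Y1 ::= X2 S; Y2 ::= X1 Y3; Y3 ::= S X1; Y4 ::= S X1

Introduce a nonterminal for each terminal appearing in a rule of length ≥ 2: X1 → +, X2 → ), X3 → -.
Binarize each right-hand side of length ≥ 3 by chaining fresh nonterminals (Y1, Y2, …): affected rules were S → X2 X2 S; S → X2 X1 S X1; Q → X2 S X1.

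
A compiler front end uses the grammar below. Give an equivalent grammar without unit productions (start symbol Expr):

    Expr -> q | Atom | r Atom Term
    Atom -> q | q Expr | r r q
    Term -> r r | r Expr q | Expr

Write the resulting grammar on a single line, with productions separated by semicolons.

Unit pairs: Expr ⇒* {Atom}; Term ⇒* {Atom, Expr}.
Replace each nonterminal's rules with the union of the non-unit rules of every nonterminal it unit-derives.

Expr -> q | q Expr | r r q | r Atom Term; Atom -> q | q Expr | r r q; Term -> r r | r Expr q | q | q Expr | r r q | r Atom Term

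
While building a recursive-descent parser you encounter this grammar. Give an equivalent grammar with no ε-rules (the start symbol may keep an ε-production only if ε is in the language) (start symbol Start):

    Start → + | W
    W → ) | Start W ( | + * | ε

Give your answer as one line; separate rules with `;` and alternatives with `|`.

Start → + | W | ε; W → ) | Start W ( | Start ( | W ( | ( | + *

The nullable symbols are {Start, W}.
ε ∈ L(G) since Start is nullable, so keep Start → ε.
Expand every rule over subsets of its nullable positions: W → Start W ( gives Start W ( | Start ( | W ( | (.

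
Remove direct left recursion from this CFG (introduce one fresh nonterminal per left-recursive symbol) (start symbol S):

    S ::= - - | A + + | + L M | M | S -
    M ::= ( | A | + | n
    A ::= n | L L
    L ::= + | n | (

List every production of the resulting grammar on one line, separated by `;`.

Left recursion appears on S.
For S: α = {-}, β = {- -, A + +, + L M, M}. Rewrite as S → β S' and S' → α S' | ε.

S ::= - - S' | A + + S' | + L M S' | M S'; M ::= ( | A | + | n; A ::= n | L L; L ::= + | n | (; S' ::= - S' | ε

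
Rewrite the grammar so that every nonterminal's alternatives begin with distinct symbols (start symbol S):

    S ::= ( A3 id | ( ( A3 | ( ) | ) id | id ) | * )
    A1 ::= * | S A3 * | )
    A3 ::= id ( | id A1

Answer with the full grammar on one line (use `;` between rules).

S has alternatives sharing prefix '(': factor to S → ( S' with S' → A3 id | ( A3 | ).
A3 has alternatives sharing prefix 'id': factor to A3 → id A3' with A3' → ( | A1.

S ::= ) id | id ) | * ) | ( S'; A1 ::= * | S A3 * | ); A3 ::= id A3'; S' ::= A3 id | ( A3 | ); A3' ::= ( | A1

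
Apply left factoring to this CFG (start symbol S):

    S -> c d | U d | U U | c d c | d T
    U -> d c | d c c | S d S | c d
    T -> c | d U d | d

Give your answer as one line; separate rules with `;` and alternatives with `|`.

S has alternatives sharing prefix 'c d': factor to S → c d S' with S' → ε | c.
S has alternatives sharing prefix 'U': factor to S → U S'' with S'' → d | U.
U has alternatives sharing prefix 'd c': factor to U → d c U' with U' → ε | c.
T has alternatives sharing prefix 'd': factor to T → d T' with T' → U d | ε.

S -> d T | c d S' | U S''; U -> S d S | c d | d c U'; T -> c | d T'; S' -> ε | c; S'' -> d | U; U' -> ε | c; T' -> U d | ε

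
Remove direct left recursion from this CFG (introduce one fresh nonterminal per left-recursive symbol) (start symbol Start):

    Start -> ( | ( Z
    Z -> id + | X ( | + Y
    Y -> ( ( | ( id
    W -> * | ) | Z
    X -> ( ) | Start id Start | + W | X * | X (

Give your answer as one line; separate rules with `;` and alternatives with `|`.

Left recursion appears on X.
For X: α = {*, (}, β = {( ), Start id Start, + W}. Rewrite as X → β X1 and X1 → α X1 | ε.

Start -> ( | ( Z; Z -> id + | X ( | + Y; Y -> ( ( | ( id; W -> * | ) | Z; X -> ( ) X1 | Start id Start X1 | + W X1; X1 -> * X1 | ( X1 | ε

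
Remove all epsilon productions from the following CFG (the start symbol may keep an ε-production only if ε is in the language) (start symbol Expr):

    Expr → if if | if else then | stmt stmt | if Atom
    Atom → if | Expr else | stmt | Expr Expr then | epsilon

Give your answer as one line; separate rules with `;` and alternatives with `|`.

Nullable nonterminals: {Atom}.
ε ∉ L(G), so no ε-production is kept.
For each production, add variants omitting each subset of nullable occurrences: Expr → if Atom gives if Atom | if.

Expr → if if | if else then | stmt stmt | if Atom | if; Atom → if | Expr else | stmt | Expr Expr then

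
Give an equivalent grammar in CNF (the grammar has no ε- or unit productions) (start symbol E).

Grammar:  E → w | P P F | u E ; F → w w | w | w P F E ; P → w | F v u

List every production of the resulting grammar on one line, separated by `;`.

E → w | P Y1 | X1 E; F → X2 X2 | w | X2 Y2; P → w | F Y4; X1 → u; X2 → w; X3 → v; Y1 → P F; Y2 → P Y3; Y3 → F E; Y4 → X3 X1

Introduce a nonterminal for each terminal appearing in a rule of length ≥ 2: X1 → u, X2 → w, X3 → v.
Binarize each right-hand side of length ≥ 3 by chaining fresh nonterminals (Y1, Y2, …): affected rules were E → P P F; F → X2 P F E; P → F X3 X1.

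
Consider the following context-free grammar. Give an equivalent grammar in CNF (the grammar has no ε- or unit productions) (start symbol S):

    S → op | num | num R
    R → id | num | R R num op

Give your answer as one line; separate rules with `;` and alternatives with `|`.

Introduce a nonterminal for each terminal appearing in a rule of length ≥ 2: X1 → num, X2 → op.
Binarize each right-hand side of length ≥ 3 by chaining fresh nonterminals (Y1, Y2, …): affected rules were R → R R X1 X2.

S → op | num | X1 R; R → id | num | R Y1; X1 → num; X2 → op; Y1 → R Y2; Y2 → X1 X2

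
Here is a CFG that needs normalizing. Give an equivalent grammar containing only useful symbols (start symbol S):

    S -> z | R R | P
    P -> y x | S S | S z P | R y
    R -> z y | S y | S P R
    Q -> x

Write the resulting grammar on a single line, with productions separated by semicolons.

S -> z | R R | P; P -> y x | S S | S z P | R y; R -> z y | S y | S P R

Generating nonterminals: {P, Q, R, S}.
Reachable from S after that: {P, R, S}.
Removed useless symbols: {Q} and every production mentioning them.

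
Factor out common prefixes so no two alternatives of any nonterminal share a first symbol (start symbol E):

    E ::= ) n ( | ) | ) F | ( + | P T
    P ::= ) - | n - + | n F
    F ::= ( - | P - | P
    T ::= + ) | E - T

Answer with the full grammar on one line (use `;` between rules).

E has alternatives sharing prefix ')': factor to E → ) E' with E' → n ( | ε | F.
P has alternatives sharing prefix 'n': factor to P → n P' with P' → - + | F.
F has alternatives sharing prefix 'P': factor to F → P F' with F' → - | ε.

E ::= ( + | P T | ) E'; P ::= ) - | n P'; F ::= ( - | P F'; T ::= + ) | E - T; E' ::= n ( | ε | F; P' ::= - + | F; F' ::= - | ε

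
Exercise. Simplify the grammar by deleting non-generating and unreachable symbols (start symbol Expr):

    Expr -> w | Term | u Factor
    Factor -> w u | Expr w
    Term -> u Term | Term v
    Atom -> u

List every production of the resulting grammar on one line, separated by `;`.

Expr -> w | u Factor; Factor -> w u | Expr w

Generating nonterminals: {Atom, Expr, Factor}.
Reachable from Expr after that: {Expr, Factor}.
Removed useless symbols: {Atom, Term} and every production mentioning them.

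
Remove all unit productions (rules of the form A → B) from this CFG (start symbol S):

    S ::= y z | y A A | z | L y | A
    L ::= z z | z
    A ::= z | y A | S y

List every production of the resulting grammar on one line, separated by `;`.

Unit pairs: S ⇒* {A}.
For every A with A ⇒* B via unit rules, add B's non-unit alternatives to A; then delete every rule of the form X → Y.

S ::= y z | y A A | z | L y | y A | S y; L ::= z z | z; A ::= z | y A | S y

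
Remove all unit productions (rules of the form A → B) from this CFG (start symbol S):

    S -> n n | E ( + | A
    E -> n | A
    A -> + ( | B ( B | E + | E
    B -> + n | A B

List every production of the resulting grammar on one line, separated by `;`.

Unit pairs: A ⇒* {E}; E ⇒* {A}; S ⇒* {A, E}.
Replace each nonterminal's rules with the union of the non-unit rules of every nonterminal it unit-derives.

S -> n | n n | E ( + | + ( | B ( B | E +; E -> n | + ( | B ( B | E +; A -> n | + ( | B ( B | E +; B -> + n | A B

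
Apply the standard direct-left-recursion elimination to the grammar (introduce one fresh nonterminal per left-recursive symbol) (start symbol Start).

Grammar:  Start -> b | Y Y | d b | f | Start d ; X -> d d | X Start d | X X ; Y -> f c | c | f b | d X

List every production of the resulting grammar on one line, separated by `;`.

Start -> b Start1 | Y Y Start1 | d b Start1 | f Start1; X -> d d X1; Y -> f c | c | f b | d X; Start1 -> d Start1 | ε; X1 -> Start d X1 | X X1 | ε

Start, X are directly left-recursive.
For Start: α = {d}, β = {b, Y Y, d b, f}. Rewrite as Start → β Start1 and Start1 → α Start1 | ε.
For X: α = {Start d, X}, β = {d d}. Rewrite as X → β X1 and X1 → α X1 | ε.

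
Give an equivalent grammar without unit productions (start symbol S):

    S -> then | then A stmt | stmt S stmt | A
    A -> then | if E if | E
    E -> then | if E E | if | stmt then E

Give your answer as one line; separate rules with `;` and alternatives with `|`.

Unit pairs: A ⇒* {E}; S ⇒* {A, E}.
Replace each nonterminal's rules with the union of the non-unit rules of every nonterminal it unit-derives.

S -> then | if E E | if | stmt then E | then A stmt | stmt S stmt | if E if; A -> then | if E E | if | stmt then E | if E if; E -> then | if E E | if | stmt then E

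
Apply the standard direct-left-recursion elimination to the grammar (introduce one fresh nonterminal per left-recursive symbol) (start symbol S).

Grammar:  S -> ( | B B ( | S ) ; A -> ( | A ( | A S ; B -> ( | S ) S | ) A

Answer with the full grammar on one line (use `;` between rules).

Directly left-recursive nonterminals: S, A.
For S: α = {)}, β = {(, B B (}. Rewrite as S → β S' and S' → α S' | ε.
For A: α = {(, S}, β = {(}. Rewrite as A → β A' and A' → α A' | ε.

S -> ( S' | B B ( S'; A -> ( A'; B -> ( | S ) S | ) A; S' -> ) S' | epsilon; A' -> ( A' | S A' | epsilon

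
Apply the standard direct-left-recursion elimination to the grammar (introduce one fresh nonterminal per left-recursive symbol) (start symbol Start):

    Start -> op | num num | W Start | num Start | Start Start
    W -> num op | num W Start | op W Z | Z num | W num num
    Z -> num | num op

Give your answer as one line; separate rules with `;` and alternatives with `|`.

Start -> op Start1 | num num Start1 | W Start Start1 | num Start Start1; W -> num op W1 | num W Start W1 | op W Z W1 | Z num W1; Z -> num | num op; Start1 -> Start Start1 | epsilon; W1 -> num num W1 | epsilon

Directly left-recursive nonterminals: Start, W.
For Start: α = {Start}, β = {op, num num, W Start, num Start}. Rewrite as Start → β Start1 and Start1 → α Start1 | ε.
For W: α = {num num}, β = {num op, num W Start, op W Z, Z num}. Rewrite as W → β W1 and W1 → α W1 | ε.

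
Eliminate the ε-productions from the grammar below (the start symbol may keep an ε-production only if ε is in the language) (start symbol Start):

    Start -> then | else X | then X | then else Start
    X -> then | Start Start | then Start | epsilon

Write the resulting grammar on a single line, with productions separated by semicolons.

Start -> then | else X | else | then X | then else Start; X -> then | Start Start | then Start

The nullable symbols are {X}.
ε ∉ L(G), so no ε-production is kept.
For each production, add variants omitting each subset of nullable occurrences: Start → else X gives else X | else.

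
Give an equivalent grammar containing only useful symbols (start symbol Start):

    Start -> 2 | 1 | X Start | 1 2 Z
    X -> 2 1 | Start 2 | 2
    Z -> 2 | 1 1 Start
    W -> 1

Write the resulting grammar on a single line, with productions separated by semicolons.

Start -> 2 | 1 | X Start | 1 2 Z; X -> 2 1 | Start 2 | 2; Z -> 2 | 1 1 Start

Generating nonterminals: {Start, W, X, Z}.
Reachable from Start after that: {Start, X, Z}.
Removed useless symbols: {W} and every production mentioning them.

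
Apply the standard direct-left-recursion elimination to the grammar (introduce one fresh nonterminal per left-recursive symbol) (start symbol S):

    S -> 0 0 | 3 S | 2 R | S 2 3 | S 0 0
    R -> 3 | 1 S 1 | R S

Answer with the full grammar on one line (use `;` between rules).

S -> 0 0 S' | 3 S S' | 2 R S'; R -> 3 R' | 1 S 1 R'; S' -> 2 3 S' | 0 0 S' | ε; R' -> S R' | ε

Directly left-recursive nonterminals: S, R.
For S: α = {2 3, 0 0}, β = {0 0, 3 S, 2 R}. Rewrite as S → β S' and S' → α S' | ε.
For R: α = {S}, β = {3, 1 S 1}. Rewrite as R → β R' and R' → α R' | ε.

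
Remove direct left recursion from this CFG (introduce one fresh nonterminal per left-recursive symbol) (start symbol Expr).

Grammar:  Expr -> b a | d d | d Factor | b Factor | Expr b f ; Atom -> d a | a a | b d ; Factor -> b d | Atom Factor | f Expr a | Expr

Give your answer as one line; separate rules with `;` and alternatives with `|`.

Expr -> b a Expr1 | d d Expr1 | d Factor Expr1 | b Factor Expr1; Atom -> d a | a a | b d; Factor -> b d | Atom Factor | f Expr a | Expr; Expr1 -> b f Expr1 | ε

Expr is directly left-recursive.
For Expr: α = {b f}, β = {b a, d d, d Factor, b Factor}. Rewrite as Expr → β Expr1 and Expr1 → α Expr1 | ε.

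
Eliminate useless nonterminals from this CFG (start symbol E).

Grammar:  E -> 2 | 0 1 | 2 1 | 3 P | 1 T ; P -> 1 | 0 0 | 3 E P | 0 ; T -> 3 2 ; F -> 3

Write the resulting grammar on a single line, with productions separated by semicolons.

E -> 2 | 0 1 | 2 1 | 3 P | 1 T; P -> 1 | 0 0 | 3 E P | 0; T -> 3 2

Generating nonterminals: {E, F, P, T}.
Reachable from E after that: {E, P, T}.
Removed useless symbols: {F} and every production mentioning them.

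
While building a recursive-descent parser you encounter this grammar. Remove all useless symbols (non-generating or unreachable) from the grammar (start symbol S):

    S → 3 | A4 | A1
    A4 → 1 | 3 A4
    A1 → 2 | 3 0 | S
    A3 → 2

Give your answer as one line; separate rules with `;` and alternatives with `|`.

S → 3 | A4 | A1; A4 → 1 | 3 A4; A1 → 2 | 3 0 | S

Generating nonterminals: {A1, A3, A4, S}.
Reachable from S after that: {A1, A4, S}.
Removed useless symbols: {A3} and every production mentioning them.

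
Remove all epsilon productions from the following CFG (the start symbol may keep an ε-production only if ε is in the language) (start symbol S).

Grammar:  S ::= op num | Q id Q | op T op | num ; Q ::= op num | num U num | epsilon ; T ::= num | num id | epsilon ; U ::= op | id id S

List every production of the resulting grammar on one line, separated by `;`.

S ::= op num | Q id Q | Q id | id Q | id | op T op | op op | num; Q ::= op num | num U num; T ::= num | num id; U ::= op | id id S

The nullable symbols are {Q, T}.
ε ∉ L(G), so no ε-production is kept.
Expand every rule over subsets of its nullable positions: S → Q id Q gives Q id Q | Q id | id Q | id. S → op T op gives op T op | op op.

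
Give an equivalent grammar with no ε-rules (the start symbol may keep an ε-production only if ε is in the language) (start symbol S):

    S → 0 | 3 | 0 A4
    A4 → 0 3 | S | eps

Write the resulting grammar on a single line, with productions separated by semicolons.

S → 0 | 3 | 0 A4; A4 → 0 3 | S

Nullable nonterminals: {A4}.
ε ∉ L(G), so no ε-production is kept.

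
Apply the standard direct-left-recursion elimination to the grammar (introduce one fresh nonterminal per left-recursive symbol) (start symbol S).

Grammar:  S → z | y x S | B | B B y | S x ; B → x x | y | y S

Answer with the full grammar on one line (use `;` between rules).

S → z S' | y x S S' | B S' | B B y S'; B → x x | y | y S; S' → x S' | ε

S is directly left-recursive.
For S: α = {x}, β = {z, y x S, B, B B y}. Rewrite as S → β S' and S' → α S' | ε.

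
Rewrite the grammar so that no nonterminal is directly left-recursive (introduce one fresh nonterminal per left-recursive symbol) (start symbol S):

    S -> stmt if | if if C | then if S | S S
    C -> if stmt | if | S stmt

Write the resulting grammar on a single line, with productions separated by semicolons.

S is directly left-recursive.
For S: α = {S}, β = {stmt if, if if C, then if S}. Rewrite as S → β S' and S' → α S' | ε.

S -> stmt if S' | if if C S' | then if S S'; C -> if stmt | if | S stmt; S' -> S S' | ε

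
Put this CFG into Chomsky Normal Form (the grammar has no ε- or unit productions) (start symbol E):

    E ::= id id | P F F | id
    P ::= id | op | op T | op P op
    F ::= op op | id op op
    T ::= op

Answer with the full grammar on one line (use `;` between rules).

Introduce a nonterminal for each terminal appearing in a rule of length ≥ 2: X1 → id, X2 → op.
Binarize each right-hand side of length ≥ 3 by chaining fresh nonterminals (Y1, Y2, …): affected rules were E → P F F; P → X2 P X2; F → X1 X2 X2.

E ::= X1 X1 | P Y1 | id; P ::= id | op | X2 T | X2 Y2; F ::= X2 X2 | X1 Y3; T ::= op; X1 ::= id; X2 ::= op; Y1 ::= F F; Y2 ::= P X2; Y3 ::= X2 X2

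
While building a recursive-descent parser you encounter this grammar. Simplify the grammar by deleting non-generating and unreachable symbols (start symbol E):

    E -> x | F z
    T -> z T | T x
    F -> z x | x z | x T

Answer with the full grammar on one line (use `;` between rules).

Generating nonterminals: {E, F}.
Reachable from E after that: {E, F}.
Removed useless symbols: {T} and every production mentioning them.

E -> x | F z; F -> z x | x z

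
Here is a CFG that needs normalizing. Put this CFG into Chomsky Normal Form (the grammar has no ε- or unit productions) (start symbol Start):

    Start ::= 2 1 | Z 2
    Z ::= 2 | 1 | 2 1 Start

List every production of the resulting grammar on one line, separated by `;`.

Introduce a nonterminal for each terminal appearing in a rule of length ≥ 2: X1 → 2, X2 → 1.
Binarize each right-hand side of length ≥ 3 by chaining fresh nonterminals (Y1, Y2, …): affected rules were Z → X1 X2 Start.

Start ::= X1 X2 | Z X1; Z ::= 2 | 1 | X1 Y1; X1 ::= 2; X2 ::= 1; Y1 ::= X2 Start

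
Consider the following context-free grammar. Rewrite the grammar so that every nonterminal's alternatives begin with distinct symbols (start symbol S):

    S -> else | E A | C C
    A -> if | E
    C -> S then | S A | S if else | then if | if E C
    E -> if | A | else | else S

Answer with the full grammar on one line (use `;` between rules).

S -> else | E A | C C; A -> if | E; C -> then if | if E C | S C'; E -> if | A | else E'; C' -> then | A | if else; E' -> ε | S

C has alternatives sharing prefix 'S': factor to C → S C' with C' → then | A | if else.
E has alternatives sharing prefix 'else': factor to E → else E' with E' → ε | S.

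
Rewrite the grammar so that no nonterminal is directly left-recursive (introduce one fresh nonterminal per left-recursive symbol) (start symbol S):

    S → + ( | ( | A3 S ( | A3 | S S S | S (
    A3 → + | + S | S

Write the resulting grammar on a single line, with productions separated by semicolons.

S → + ( S' | ( S' | A3 S ( S' | A3 S'; A3 → + | + S | S; S' → S S S' | ( S' | ε

S is directly left-recursive.
For S: α = {S S, (}, β = {+ (, (, A3 S (, A3}. Rewrite as S → β S' and S' → α S' | ε.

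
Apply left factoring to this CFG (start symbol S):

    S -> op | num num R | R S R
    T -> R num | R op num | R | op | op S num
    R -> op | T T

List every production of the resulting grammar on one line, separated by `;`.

T has alternatives sharing prefix 'R': factor to T → R T' with T' → num | op num | ε.
T has alternatives sharing prefix 'op': factor to T → op T'' with T'' → ε | S num.

S -> op | num num R | R S R; T -> R T' | op T''; R -> op | T T; T' -> num | op num | ε; T'' -> ε | S num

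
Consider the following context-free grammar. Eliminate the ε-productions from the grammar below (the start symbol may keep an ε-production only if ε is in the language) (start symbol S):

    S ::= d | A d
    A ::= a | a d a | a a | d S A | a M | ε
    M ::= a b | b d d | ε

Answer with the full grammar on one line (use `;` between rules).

The nullable symbols are {A, M}.
ε ∉ L(G), so no ε-production is kept.
For each production, add variants omitting each subset of nullable occurrences: A → d S A gives d S A | d S.

S ::= d | A d; A ::= a | a d a | a a | d S A | d S | a M; M ::= a b | b d d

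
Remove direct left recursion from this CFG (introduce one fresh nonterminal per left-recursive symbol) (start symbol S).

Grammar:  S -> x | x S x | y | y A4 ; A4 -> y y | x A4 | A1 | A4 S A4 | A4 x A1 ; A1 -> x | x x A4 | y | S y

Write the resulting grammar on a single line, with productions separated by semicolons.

S -> x | x S x | y | y A4; A4 -> y y A4' | x A4 A4' | A1 A4'; A1 -> x | x x A4 | y | S y; A4' -> S A4 A4' | x A1 A4' | ε

A4 is directly left-recursive.
For A4: α = {S A4, x A1}, β = {y y, x A4, A1}. Rewrite as A4 → β A4' and A4' → α A4' | ε.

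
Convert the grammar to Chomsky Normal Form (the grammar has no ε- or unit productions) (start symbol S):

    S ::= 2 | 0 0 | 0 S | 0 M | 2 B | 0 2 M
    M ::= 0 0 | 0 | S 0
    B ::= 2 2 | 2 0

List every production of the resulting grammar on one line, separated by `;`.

S ::= 2 | X1 X1 | X1 S | X1 M | X2 B | X1 Y1; M ::= X1 X1 | 0 | S X1; B ::= X2 X2 | X2 X1; X1 ::= 0; X2 ::= 2; Y1 ::= X2 M

Introduce a nonterminal for each terminal appearing in a rule of length ≥ 2: X1 → 0, X2 → 2.
Binarize each right-hand side of length ≥ 3 by chaining fresh nonterminals (Y1, Y2, …): affected rules were S → X1 X2 M.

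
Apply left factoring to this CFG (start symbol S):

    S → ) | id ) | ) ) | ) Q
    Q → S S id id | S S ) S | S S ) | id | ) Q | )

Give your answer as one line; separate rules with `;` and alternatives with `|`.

S → id ) | ) S'; Q → id | S S Q' | ) Q''; S' → epsilon | ) | Q; Q' → id id | ) Q'''; Q'' → Q | epsilon; Q''' → S | epsilon

S has alternatives sharing prefix ')': factor to S → ) S' with S' → ε | ) | Q.
Q has alternatives sharing prefix 'S S': factor to Q → S S Q' with Q' → id id | ) S | ).
Q has alternatives sharing prefix ')': factor to Q → ) Q'' with Q'' → Q | ε.
Q' has alternatives sharing prefix ')': factor to Q' → ) Q''' with Q''' → S | ε.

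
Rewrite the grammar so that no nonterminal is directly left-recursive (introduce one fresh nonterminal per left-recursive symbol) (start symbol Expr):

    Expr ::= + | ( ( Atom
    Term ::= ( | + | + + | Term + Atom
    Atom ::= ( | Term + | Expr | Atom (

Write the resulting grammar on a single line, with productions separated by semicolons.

Expr ::= + | ( ( Atom; Term ::= ( Term1 | + Term1 | + + Term1; Atom ::= ( Atom1 | Term + Atom1 | Expr Atom1; Term1 ::= + Atom Term1 | eps; Atom1 ::= ( Atom1 | eps

Term, Atom are directly left-recursive.
For Term: α = {+ Atom}, β = {(, +, + +}. Rewrite as Term → β Term1 and Term1 → α Term1 | ε.
For Atom: α = {(}, β = {(, Term +, Expr}. Rewrite as Atom → β Atom1 and Atom1 → α Atom1 | ε.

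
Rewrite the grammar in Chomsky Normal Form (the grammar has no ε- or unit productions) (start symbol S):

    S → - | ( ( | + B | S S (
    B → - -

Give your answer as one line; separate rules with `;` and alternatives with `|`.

S → - | X1 X1 | X2 B | S Y1; B → X3 X3; X1 → (; X2 → +; X3 → -; Y1 → S X1

Introduce a nonterminal for each terminal appearing in a rule of length ≥ 2: X1 → (, X2 → +, X3 → -.
Binarize each right-hand side of length ≥ 3 by chaining fresh nonterminals (Y1, Y2, …): affected rules were S → S S X1.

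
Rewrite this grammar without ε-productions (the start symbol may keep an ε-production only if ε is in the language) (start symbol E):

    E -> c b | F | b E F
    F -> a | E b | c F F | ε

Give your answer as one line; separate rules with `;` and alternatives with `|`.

Nullable nonterminals: {E, F}.
ε ∈ L(G) since E is nullable, so keep E → ε.
Add the nullable-subset variants: E → b E F gives b E F | b E | b F | b. F → E b gives E b | b. F → c F F gives c F F | c F | c.

E -> c b | F | b E F | b E | b F | b | ε; F -> a | E b | b | c F F | c F | c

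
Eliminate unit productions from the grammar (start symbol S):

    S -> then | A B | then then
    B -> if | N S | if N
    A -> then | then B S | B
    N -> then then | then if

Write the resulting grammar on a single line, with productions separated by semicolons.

Unit pairs: A ⇒* {B}.
Replace each nonterminal's rules with the union of the non-unit rules of every nonterminal it unit-derives.

S -> then | A B | then then; B -> if | N S | if N; A -> if | N S | if N | then | then B S; N -> then then | then if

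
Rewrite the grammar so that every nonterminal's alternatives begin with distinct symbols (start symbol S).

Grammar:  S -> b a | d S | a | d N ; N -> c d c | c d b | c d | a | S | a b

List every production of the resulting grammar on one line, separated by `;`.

S -> b a | a | d S'; N -> S | c d N' | a N''; S' -> S | N; N' -> c | b | ε; N'' -> ε | b

S has alternatives sharing prefix 'd': factor to S → d S' with S' → S | N.
N has alternatives sharing prefix 'c d': factor to N → c d N' with N' → c | b | ε.
N has alternatives sharing prefix 'a': factor to N → a N'' with N'' → ε | b.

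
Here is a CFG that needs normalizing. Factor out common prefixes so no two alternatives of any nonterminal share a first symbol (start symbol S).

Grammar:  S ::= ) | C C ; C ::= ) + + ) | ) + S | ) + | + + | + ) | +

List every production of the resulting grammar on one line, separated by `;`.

S ::= ) | C C; C ::= ) + C' | + C''; C' ::= + ) | S | ε; C'' ::= + | ) | ε

C has alternatives sharing prefix ') +': factor to C → ) + C' with C' → + ) | S | ε.
C has alternatives sharing prefix '+': factor to C → + C'' with C'' → + | ) | ε.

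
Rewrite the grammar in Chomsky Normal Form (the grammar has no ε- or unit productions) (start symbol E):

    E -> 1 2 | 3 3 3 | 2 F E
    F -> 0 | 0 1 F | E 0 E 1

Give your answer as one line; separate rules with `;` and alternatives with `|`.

Introduce a nonterminal for each terminal appearing in a rule of length ≥ 2: X1 → 1, X2 → 2, X3 → 3, X4 → 0.
Binarize each right-hand side of length ≥ 3 by chaining fresh nonterminals (Y1, Y2, …): affected rules were E → X3 X3 X3; E → X2 F E; F → X4 X1 F; F → E X4 E X1.

E -> X1 X2 | X3 Y1 | X2 Y2; F -> 0 | X4 Y3 | E Y4; X1 -> 1; X2 -> 2; X3 -> 3; X4 -> 0; Y1 -> X3 X3; Y2 -> F E; Y3 -> X1 F; Y4 -> X4 Y5; Y5 -> E X1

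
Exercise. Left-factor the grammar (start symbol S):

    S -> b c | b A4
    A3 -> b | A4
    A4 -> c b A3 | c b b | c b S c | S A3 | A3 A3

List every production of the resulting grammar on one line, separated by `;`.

S has alternatives sharing prefix 'b': factor to S → b S' with S' → c | A4.
A4 has alternatives sharing prefix 'c b': factor to A4 → c b A4' with A4' → A3 | b | S c.

S -> b S'; A3 -> b | A4; A4 -> S A3 | A3 A3 | c b A4'; S' -> c | A4; A4' -> A3 | b | S c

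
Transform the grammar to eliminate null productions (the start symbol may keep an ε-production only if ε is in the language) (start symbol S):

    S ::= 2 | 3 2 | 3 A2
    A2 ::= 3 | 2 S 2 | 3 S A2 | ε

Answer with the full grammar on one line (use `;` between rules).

S ::= 2 | 3 2 | 3 A2 | 3; A2 ::= 3 | 2 S 2 | 3 S A2 | 3 S

Nullable set = {A2}.
ε ∉ L(G), so no ε-production is kept.
Expand every rule over subsets of its nullable positions: S → 3 A2 gives 3 A2 | 3. A2 → 3 S A2 gives 3 S A2 | 3 S.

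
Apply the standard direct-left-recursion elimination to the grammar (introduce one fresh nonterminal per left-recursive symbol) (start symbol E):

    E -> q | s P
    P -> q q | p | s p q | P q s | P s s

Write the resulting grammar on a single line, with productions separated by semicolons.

Left recursion appears on P.
For P: α = {q s, s s}, β = {q q, p, s p q}. Rewrite as P → β P' and P' → α P' | ε.

E -> q | s P; P -> q q P' | p P' | s p q P'; P' -> q s P' | s s P' | eps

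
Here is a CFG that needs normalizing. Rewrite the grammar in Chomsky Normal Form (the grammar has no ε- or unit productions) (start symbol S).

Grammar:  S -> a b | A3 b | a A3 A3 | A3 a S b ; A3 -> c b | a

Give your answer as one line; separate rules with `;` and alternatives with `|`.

S -> X1 X2 | A3 X2 | X1 Y1 | A3 Y2; A3 -> X3 X2 | a; X1 -> a; X2 -> b; X3 -> c; Y1 -> A3 A3; Y2 -> X1 Y3; Y3 -> S X2

Introduce a nonterminal for each terminal appearing in a rule of length ≥ 2: X1 → a, X2 → b, X3 → c.
Binarize each right-hand side of length ≥ 3 by chaining fresh nonterminals (Y1, Y2, …): affected rules were S → X1 A3 A3; S → A3 X1 S X2.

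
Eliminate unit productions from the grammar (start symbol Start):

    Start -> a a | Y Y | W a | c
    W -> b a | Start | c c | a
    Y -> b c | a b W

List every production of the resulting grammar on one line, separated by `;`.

Start -> a a | Y Y | W a | c; W -> a a | Y Y | W a | c | b a | c c | a; Y -> b c | a b W

Unit pairs: W ⇒* {Start}.
Replace each nonterminal's rules with the union of the non-unit rules of every nonterminal it unit-derives.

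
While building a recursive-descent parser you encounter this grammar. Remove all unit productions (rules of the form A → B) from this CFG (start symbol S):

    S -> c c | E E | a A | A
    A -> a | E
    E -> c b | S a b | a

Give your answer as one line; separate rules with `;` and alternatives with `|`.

S -> c b | S a b | a | c c | E E | a A; A -> c b | S a b | a; E -> c b | S a b | a

Unit pairs: A ⇒* {E}; S ⇒* {A, E}.
For each unit pair (A, B), copy every non-unit production of B to A, then drop all unit productions.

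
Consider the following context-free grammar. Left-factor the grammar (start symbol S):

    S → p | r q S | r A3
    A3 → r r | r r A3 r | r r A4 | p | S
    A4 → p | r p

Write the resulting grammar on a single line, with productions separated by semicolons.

S → p | r S'; A3 → p | S | r r A3'; A4 → p | r p; S' → q S | A3; A3' → epsilon | A3 r | A4

S has alternatives sharing prefix 'r': factor to S → r S' with S' → q S | A3.
A3 has alternatives sharing prefix 'r r': factor to A3 → r r A3' with A3' → ε | A3 r | A4.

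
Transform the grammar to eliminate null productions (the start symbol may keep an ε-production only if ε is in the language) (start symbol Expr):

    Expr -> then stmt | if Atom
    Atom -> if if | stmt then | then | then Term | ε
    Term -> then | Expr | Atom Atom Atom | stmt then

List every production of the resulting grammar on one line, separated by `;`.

Nullable nonterminals: {Atom, Term}.
ε ∉ L(G), so no ε-production is kept.
Expand every rule over subsets of its nullable positions: Expr → if Atom gives if Atom | if. Term → Atom Atom Atom gives Atom Atom Atom | Atom Atom | Atom.

Expr -> then stmt | if Atom | if; Atom -> if if | stmt then | then | then Term; Term -> then | Expr | Atom Atom Atom | Atom Atom | Atom | stmt then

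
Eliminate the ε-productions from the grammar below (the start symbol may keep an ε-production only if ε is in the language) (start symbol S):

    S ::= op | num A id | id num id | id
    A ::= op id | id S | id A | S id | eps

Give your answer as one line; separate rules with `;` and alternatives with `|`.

Nullable nonterminals: {A}.
ε ∉ L(G), so no ε-production is kept.
For each production, add variants omitting each subset of nullable occurrences: S → num A id gives num A id | num id. A → id A gives id A | id.

S ::= op | num A id | num id | id num id | id; A ::= op id | id S | id A | id | S id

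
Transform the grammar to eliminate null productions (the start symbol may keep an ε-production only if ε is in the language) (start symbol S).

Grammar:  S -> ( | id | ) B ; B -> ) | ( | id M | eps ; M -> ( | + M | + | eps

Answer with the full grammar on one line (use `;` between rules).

S -> ( | id | ) B | ); B -> ) | ( | id M | id; M -> ( | + M | +

Nullable nonterminals: {B, M}.
ε ∉ L(G), so no ε-production is kept.
Add the nullable-subset variants: S → ) B gives ) B | ). B → id M gives id M | id. M → + M gives + M | +.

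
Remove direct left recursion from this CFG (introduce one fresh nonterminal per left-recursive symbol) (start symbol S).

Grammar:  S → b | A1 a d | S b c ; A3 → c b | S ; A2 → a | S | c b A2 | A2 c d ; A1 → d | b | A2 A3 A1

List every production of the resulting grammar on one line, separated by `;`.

S, A2 are directly left-recursive.
For S: α = {b c}, β = {b, A1 a d}. Rewrite as S → β S' and S' → α S' | ε.
For A2: α = {c d}, β = {a, S, c b A2}. Rewrite as A2 → β A2' and A2' → α A2' | ε.

S → b S' | A1 a d S'; A3 → c b | S; A2 → a A2' | S A2' | c b A2 A2'; A1 → d | b | A2 A3 A1; S' → b c S' | ε; A2' → c d A2' | ε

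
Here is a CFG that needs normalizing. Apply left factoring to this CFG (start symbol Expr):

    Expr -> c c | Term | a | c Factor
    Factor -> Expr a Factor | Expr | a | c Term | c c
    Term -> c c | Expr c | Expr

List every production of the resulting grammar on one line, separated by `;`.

Expr has alternatives sharing prefix 'c': factor to Expr → c Expr1 with Expr1 → c | Factor.
Factor has alternatives sharing prefix 'Expr': factor to Factor → Expr Factor1 with Factor1 → a Factor | ε.
Factor has alternatives sharing prefix 'c': factor to Factor → c Factor2 with Factor2 → Term | c.
Term has alternatives sharing prefix 'Expr': factor to Term → Expr Term1 with Term1 → c | ε.

Expr -> Term | a | c Expr1; Factor -> a | Expr Factor1 | c Factor2; Term -> c c | Expr Term1; Expr1 -> c | Factor; Factor1 -> a Factor | ε; Factor2 -> Term | c; Term1 -> c | ε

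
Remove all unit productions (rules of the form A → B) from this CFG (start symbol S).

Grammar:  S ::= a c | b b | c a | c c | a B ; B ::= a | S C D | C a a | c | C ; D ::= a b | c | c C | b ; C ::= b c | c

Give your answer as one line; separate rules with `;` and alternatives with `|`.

Unit pairs: B ⇒* {C}.
For every A with A ⇒* B via unit rules, add B's non-unit alternatives to A; then delete every rule of the form X → Y.

S ::= a c | b b | c a | c c | a B; B ::= a | S C D | C a a | c | b c; D ::= a b | c | c C | b; C ::= b c | c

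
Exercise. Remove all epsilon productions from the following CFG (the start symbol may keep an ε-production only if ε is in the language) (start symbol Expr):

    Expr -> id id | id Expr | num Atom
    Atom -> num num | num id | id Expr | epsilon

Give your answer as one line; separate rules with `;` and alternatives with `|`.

Nullable set = {Atom}.
ε ∉ L(G), so no ε-production is kept.
For each production, add variants omitting each subset of nullable occurrences: Expr → num Atom gives num Atom | num.

Expr -> id id | id Expr | num Atom | num; Atom -> num num | num id | id Expr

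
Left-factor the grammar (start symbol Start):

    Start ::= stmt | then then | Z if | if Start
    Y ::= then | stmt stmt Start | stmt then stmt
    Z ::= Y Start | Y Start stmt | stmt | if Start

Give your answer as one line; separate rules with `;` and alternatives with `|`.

Start ::= stmt | then then | Z if | if Start; Y ::= then | stmt Y1; Z ::= stmt | if Start | Y Start Z1; Y1 ::= stmt Start | then stmt; Z1 ::= ε | stmt

Y has alternatives sharing prefix 'stmt': factor to Y → stmt Y1 with Y1 → stmt Start | then stmt.
Z has alternatives sharing prefix 'Y Start': factor to Z → Y Start Z1 with Z1 → ε | stmt.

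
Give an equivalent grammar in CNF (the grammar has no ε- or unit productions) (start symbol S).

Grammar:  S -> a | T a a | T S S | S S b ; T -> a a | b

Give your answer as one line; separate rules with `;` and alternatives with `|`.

Introduce a nonterminal for each terminal appearing in a rule of length ≥ 2: X1 → a, X2 → b.
Binarize each right-hand side of length ≥ 3 by chaining fresh nonterminals (Y1, Y2, …): affected rules were S → T X1 X1; S → T S S; S → S S X2.

S -> a | T Y1 | T Y2 | S Y3; T -> X1 X1 | b; X1 -> a; X2 -> b; Y1 -> X1 X1; Y2 -> S S; Y3 -> S X2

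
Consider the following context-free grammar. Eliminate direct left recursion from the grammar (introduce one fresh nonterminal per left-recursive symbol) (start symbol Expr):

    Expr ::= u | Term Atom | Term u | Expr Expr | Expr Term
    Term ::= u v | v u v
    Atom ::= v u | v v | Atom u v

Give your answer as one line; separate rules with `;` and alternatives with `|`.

Expr, Atom are directly left-recursive.
For Expr: α = {Expr, Term}, β = {u, Term Atom, Term u}. Rewrite as Expr → β Expr1 and Expr1 → α Expr1 | ε.
For Atom: α = {u v}, β = {v u, v v}. Rewrite as Atom → β Atom1 and Atom1 → α Atom1 | ε.

Expr ::= u Expr1 | Term Atom Expr1 | Term u Expr1; Term ::= u v | v u v; Atom ::= v u Atom1 | v v Atom1; Expr1 ::= Expr Expr1 | Term Expr1 | ε; Atom1 ::= u v Atom1 | ε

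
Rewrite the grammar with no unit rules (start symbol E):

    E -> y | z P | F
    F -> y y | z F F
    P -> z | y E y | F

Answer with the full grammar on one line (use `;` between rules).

Unit pairs: E ⇒* {F}; P ⇒* {F}.
For each unit pair (A, B), copy every non-unit production of B to A, then drop all unit productions.

E -> y | z P | y y | z F F; F -> y y | z F F; P -> y y | z F F | z | y E y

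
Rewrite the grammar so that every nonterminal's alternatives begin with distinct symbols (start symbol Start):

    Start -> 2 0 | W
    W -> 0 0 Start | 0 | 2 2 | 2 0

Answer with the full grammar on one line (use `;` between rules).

W has alternatives sharing prefix '0': factor to W → 0 W1 with W1 → 0 Start | ε.
W has alternatives sharing prefix '2': factor to W → 2 W2 with W2 → 2 | 0.

Start -> 2 0 | W; W -> 0 W1 | 2 W2; W1 -> 0 Start | ε; W2 -> 2 | 0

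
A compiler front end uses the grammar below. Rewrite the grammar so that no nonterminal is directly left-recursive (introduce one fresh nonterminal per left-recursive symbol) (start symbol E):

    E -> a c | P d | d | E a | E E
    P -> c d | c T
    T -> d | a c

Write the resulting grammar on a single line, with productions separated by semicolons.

Left recursion appears on E.
For E: α = {a, E}, β = {a c, P d, d}. Rewrite as E → β E' and E' → α E' | ε.

E -> a c E' | P d E' | d E'; P -> c d | c T; T -> d | a c; E' -> a E' | E E' | ε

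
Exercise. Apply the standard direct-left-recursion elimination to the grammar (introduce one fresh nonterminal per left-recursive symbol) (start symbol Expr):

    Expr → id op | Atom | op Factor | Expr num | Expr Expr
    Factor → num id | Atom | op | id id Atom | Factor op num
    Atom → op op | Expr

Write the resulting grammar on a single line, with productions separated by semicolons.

Expr → id op Expr1 | Atom Expr1 | op Factor Expr1; Factor → num id Factor1 | Atom Factor1 | op Factor1 | id id Atom Factor1; Atom → op op | Expr; Expr1 → num Expr1 | Expr Expr1 | ε; Factor1 → op num Factor1 | ε

Left recursion appears on Expr, Factor.
For Expr: α = {num, Expr}, β = {id op, Atom, op Factor}. Rewrite as Expr → β Expr1 and Expr1 → α Expr1 | ε.
For Factor: α = {op num}, β = {num id, Atom, op, id id Atom}. Rewrite as Factor → β Factor1 and Factor1 → α Factor1 | ε.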